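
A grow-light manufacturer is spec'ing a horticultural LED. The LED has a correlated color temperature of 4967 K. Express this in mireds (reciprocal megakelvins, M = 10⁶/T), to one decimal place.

M = 10⁶ / 4967 = 201.329 → 201.3 mireds.

201.3 mireds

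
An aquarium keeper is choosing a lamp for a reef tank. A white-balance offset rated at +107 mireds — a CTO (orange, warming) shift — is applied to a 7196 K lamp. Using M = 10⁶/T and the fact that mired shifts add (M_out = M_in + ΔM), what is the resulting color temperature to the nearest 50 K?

M_in = 10⁶/7196 = 138.97 mireds.
M_out = 138.97 + (+107) = 245.97 mireds.
T_out = 10⁶/245.97 = 4065.6 K → 4050 K.

4050 K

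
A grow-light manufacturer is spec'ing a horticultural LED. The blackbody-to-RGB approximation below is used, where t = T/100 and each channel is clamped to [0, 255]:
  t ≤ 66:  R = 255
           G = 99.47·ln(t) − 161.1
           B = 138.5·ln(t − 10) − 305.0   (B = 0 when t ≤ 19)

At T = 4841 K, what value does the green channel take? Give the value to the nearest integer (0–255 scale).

225

t = 4841/100 = 48.41; the t ≤ 66 branch applies.
G = 99.47·ln 48.41 − 161.1 = 99.47·3.8797 − 161.1 = 224.814.
Rounded: 225.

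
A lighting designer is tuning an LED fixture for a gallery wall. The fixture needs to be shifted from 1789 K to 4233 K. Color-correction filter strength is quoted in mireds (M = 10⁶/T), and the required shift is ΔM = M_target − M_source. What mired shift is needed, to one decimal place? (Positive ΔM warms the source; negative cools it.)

M_source = 10⁶/1789 = 558.971; M_target = 10⁶/4233 = 236.239.
ΔM = 236.239 − 558.971 = -322.732 → -322.7 mireds, a cooling shift.

-322.7 mireds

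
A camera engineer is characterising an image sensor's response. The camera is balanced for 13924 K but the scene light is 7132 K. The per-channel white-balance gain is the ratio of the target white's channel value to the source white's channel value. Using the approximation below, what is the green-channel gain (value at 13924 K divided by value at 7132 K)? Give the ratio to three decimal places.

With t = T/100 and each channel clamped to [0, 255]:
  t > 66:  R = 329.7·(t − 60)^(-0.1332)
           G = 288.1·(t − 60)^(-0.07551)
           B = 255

At 7132 K (t = 71.32):
  G = 288.1·(71.32 − 60)^(-0.07551) = 288.1·11.32^(-0.07551) = 288.1·0.83258 = 239.865.
At 13924 K (t = 139.24):
  G = 288.1·(139.24 − 60)^(-0.07551) = 288.1·79.24^(-0.07551) = 288.1·0.71880 = 207.088.
Gain = 207.088 / 239.865 = 0.8633 → 0.863.

0.863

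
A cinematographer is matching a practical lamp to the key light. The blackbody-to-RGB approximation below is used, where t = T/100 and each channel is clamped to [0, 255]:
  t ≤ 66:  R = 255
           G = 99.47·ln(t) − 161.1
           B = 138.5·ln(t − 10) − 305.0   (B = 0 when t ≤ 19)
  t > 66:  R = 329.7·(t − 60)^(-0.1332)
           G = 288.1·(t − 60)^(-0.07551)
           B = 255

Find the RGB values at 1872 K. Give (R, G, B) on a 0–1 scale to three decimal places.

(1.000, 0.511, 0.000)

t = 1872/100 = 18.72; the t ≤ 66 branch applies.
R = 255 by definition for t ≤ 66.
G = 99.47·ln 18.72 − 161.1 = 99.47·2.9296 − 161.1 = 130.307.
t = 18.72 ≤ 19, so B = 0.
Dividing each by 255: (1.0000, 0.5110, 0.0000) → (1.000, 0.511, 0.000).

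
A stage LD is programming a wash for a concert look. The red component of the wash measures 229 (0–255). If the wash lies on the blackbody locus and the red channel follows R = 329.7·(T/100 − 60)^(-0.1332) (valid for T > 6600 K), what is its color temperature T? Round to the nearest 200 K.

(t − 60)^(-0.1332) = 229/329.7 = 0.69457.
t − 60 = 0.69457^(1/-0.1332) = 0.69457^(-7.508) = 15.428, so t = 75.428.
T = 100·t = 7543 K → 7600 K to the nearest 200 K.

7600 K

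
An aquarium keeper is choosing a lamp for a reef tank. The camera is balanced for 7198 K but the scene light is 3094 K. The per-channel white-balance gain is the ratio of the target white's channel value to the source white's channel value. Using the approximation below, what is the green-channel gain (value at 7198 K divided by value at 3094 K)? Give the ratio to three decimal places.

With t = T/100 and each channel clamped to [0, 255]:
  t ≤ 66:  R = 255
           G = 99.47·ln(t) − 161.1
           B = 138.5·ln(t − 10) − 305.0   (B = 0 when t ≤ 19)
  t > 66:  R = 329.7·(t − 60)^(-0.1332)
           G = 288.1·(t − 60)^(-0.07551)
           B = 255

1.325

At 3094 K (t = 30.94):
  G = 99.47·ln 30.94 − 161.1 = 99.47·3.4320 − 161.1 = 180.286.
At 7198 K (t = 71.98):
  G = 288.1·(71.98 − 60)^(-0.07551) = 288.1·11.98^(-0.07551) = 288.1·0.82902 = 238.841.
Gain = 238.841 / 180.286 = 1.3248 → 1.325.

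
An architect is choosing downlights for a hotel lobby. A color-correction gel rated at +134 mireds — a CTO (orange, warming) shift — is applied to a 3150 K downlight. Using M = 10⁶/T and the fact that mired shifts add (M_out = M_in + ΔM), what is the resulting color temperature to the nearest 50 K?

2200 K

M_in = 10⁶/3150 = 317.46 mireds.
M_out = 317.46 + (+134) = 451.46 mireds.
T_out = 10⁶/451.46 = 2215.0 K → 2200 K.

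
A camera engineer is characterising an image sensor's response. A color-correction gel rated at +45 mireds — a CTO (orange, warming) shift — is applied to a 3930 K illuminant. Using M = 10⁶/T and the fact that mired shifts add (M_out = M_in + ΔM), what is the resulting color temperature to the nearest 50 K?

3350 K

M_in = 10⁶/3930 = 254.45 mireds.
M_out = 254.45 + (+45) = 299.45 mireds.
T_out = 10⁶/299.45 = 3339.4 K → 3350 K.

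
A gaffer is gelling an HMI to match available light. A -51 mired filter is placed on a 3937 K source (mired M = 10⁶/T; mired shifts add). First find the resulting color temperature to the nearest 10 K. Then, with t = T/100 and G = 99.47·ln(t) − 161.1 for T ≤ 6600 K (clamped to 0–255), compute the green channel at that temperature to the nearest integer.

M_in = 10⁶/3937 = 254.00; M_out = 254.00 + (-51) = 203.00.
T_out = 10⁶/203.00 = 4926.1 K → 4930 K; t = 49.3.
G = 99.47·ln 49.3 − 161.1 = 99.47·3.8979 − 161.1 = 226.627.
Rounded: 227.

227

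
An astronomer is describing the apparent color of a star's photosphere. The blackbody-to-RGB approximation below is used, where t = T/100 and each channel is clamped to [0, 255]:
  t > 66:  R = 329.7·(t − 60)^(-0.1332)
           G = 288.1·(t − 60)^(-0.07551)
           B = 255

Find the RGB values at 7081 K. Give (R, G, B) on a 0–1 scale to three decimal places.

t = 7081/100 = 70.81; the t > 66 branch applies.
R = 329.7·(70.81 − 60)^(-0.1332) = 329.7·10.81^(-0.1332) = 329.7·0.72827 = 240.112.
G = 288.1·(70.81 − 60)^(-0.07551) = 288.1·10.81^(-0.07551) = 288.1·0.83548 = 240.702.
B = 255 by definition for t > 66.
Dividing each by 255: (0.9416, 0.9439, 1.0000) → (0.942, 0.944, 1.000).

(0.942, 0.944, 1.000)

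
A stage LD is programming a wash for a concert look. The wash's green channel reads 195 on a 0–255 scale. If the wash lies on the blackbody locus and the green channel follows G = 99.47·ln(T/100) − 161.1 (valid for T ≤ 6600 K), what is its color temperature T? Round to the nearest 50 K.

3600 K

ln t = (195 + 161.1) / 99.47 = 3.5800.
t = e^3.5800 = 35.873.
T = 100·t = 3587 K → 3600 K to the nearest 50 K.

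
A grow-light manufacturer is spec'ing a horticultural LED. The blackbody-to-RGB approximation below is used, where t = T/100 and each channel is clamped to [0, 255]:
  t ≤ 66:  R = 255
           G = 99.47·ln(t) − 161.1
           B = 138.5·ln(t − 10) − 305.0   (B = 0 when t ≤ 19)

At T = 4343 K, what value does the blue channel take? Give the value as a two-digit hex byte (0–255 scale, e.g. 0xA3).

0xB5

t = 4343/100 = 43.43; the t ≤ 66 branch applies.
B = 138.5·ln(43.43 − 10) − 305.0 = 138.5·ln 33.43 − 305.0 = 138.5·3.5095 − 305.0 = 181.059.
Rounded: 181; in hex, 0xB5.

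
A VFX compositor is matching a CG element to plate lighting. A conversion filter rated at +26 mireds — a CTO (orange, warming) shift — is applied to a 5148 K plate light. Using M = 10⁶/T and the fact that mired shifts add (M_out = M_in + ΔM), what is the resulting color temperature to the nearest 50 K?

M_in = 10⁶/5148 = 194.25 mireds.
M_out = 194.25 + (+26) = 220.25 mireds.
T_out = 10⁶/220.25 = 4540.3 K → 4550 K.

4550 K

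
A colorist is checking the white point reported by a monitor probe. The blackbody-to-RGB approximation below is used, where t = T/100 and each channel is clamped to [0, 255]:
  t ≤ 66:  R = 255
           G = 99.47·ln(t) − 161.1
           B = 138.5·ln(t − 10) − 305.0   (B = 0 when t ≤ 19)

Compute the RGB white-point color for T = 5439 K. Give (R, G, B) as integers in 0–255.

(255, 236, 220)

t = 5439/100 = 54.39; the t ≤ 66 branch applies.
R = 255 by definition for t ≤ 66.
G = 99.47·ln 54.39 − 161.1 = 99.47·3.9962 − 161.1 = 236.400.
B = 138.5·ln(54.39 − 10) − 305.0 = 138.5·ln 44.39 − 305.0 = 138.5·3.7930 − 305.0 = 220.332.
Rounded: (255, 236, 220).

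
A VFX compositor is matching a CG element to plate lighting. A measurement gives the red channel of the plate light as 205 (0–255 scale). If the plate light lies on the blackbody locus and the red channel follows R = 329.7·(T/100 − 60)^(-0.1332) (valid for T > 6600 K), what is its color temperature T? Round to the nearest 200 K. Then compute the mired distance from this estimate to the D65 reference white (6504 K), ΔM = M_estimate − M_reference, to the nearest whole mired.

-50 mireds

(t − 60)^(-0.1332) = 205/329.7 = 0.62178.
t − 60 = 0.62178^(1/-0.1332) = 0.62178^(-7.508) = 35.423, so t = 95.423.
T = 100·t = 9542 K → 9600 K to the nearest 200 K.
M_estimate = 10⁶/9600 = 104.17; M_reference = 10⁶/6504 = 153.75.
ΔM = 104.17 − 153.75 = -49.58 → -50 mireds.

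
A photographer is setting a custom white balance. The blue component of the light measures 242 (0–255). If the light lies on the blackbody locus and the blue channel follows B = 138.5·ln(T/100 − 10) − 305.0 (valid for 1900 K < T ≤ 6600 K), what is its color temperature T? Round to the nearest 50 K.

6200 K

ln(t − 10) = (242 + 305.0) / 138.5 = 3.9495.
t − 10 = e^3.9495 = 51.907, so t = 61.907.
T = 100·t = 6191 K → 6200 K to the nearest 50 K.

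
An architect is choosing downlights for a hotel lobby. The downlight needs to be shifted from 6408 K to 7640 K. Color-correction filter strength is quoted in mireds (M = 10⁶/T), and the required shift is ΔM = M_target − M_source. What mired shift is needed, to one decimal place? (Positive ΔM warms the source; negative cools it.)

-25.2 mireds

M_source = 10⁶/6408 = 156.055; M_target = 10⁶/7640 = 130.890.
ΔM = 130.890 − 156.055 = -25.165 → -25.2 mireds, a cooling shift.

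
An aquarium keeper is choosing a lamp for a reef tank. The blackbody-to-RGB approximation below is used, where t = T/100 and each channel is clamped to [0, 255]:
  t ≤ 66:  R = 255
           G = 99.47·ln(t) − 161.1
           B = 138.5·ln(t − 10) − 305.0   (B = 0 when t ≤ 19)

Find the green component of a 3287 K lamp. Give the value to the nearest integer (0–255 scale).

186

t = 3287/100 = 32.87; the t ≤ 66 branch applies.
G = 99.47·ln 32.87 − 161.1 = 99.47·3.4926 − 161.1 = 186.305.
Rounded: 186.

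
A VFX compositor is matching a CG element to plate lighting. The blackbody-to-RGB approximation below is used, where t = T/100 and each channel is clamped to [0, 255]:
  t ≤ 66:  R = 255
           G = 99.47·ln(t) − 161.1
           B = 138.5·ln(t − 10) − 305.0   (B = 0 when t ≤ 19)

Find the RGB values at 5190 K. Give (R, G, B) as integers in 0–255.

t = 5190/100 = 51.9; the t ≤ 66 branch applies.
R = 255 by definition for t ≤ 66.
G = 99.47·ln 51.9 − 161.1 = 99.47·3.9493 − 161.1 = 231.739.
B = 138.5·ln(51.9 − 10) − 305.0 = 138.5·ln 41.9 − 305.0 = 138.5·3.7353 − 305.0 = 212.337.
Rounded: (255, 232, 212).

(255, 232, 212)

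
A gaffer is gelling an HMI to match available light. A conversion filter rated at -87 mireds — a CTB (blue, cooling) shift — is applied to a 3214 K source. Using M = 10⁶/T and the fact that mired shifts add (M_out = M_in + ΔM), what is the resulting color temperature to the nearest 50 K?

4450 K

M_in = 10⁶/3214 = 311.14 mireds.
M_out = 311.14 + (-87) = 224.14 mireds.
T_out = 10⁶/224.14 = 4461.5 K → 4450 K.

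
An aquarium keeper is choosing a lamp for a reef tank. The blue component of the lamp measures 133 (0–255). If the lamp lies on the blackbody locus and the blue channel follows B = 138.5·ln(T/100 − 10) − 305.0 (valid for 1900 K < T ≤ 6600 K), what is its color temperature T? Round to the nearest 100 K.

3400 K

ln(t − 10) = (133 + 305.0) / 138.5 = 3.1625.
t − 10 = e^3.1625 = 23.629, so t = 33.629.
T = 100·t = 3363 K → 3400 K to the nearest 100 K.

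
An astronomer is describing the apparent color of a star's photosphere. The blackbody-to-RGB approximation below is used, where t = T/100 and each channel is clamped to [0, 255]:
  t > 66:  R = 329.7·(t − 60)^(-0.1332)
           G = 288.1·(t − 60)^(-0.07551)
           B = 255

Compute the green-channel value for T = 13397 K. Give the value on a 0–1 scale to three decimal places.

t = 13397/100 = 133.97; the t > 66 branch applies.
G = 288.1·(133.97 − 60)^(-0.07551) = 288.1·73.97^(-0.07551) = 288.1·0.72255 = 208.167.
On a 0–1 scale: 208.167/255 = 0.8163 → 0.816.

0.816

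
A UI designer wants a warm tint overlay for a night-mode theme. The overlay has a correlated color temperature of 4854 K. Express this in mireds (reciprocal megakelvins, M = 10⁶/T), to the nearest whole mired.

206 mireds

M = 10⁶ / 4854 = 206.016 → 206 mireds.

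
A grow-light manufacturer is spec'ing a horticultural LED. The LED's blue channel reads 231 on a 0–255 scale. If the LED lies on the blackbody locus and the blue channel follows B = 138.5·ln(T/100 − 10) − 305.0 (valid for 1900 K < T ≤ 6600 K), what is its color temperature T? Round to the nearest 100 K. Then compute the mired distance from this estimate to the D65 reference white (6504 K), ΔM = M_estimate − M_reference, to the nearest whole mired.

+19 mireds

ln(t − 10) = (231 + 305.0) / 138.5 = 3.8700.
t − 10 = e^3.8700 = 47.944, so t = 57.944.
T = 100·t = 5794 K → 5800 K to the nearest 100 K.
M_estimate = 10⁶/5800 = 172.41; M_reference = 10⁶/6504 = 153.75.
ΔM = 172.41 − 153.75 = 18.66 → +19 mireds.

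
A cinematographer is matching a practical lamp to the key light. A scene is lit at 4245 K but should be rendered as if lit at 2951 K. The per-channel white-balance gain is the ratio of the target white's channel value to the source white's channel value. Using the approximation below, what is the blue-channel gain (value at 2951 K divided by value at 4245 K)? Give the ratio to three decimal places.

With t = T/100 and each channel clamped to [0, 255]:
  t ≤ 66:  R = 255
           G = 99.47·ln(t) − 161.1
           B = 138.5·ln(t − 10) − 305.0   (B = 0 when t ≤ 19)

0.602

At 4245 K (t = 42.45):
  B = 138.5·ln(42.45 − 10) − 305.0 = 138.5·ln 32.45 − 305.0 = 138.5·3.4797 − 305.0 = 176.939.
At 2951 K (t = 29.51):
  B = 138.5·ln(29.51 − 10) − 305.0 = 138.5·ln 19.51 − 305.0 = 138.5·2.9709 − 305.0 = 106.473.
Gain = 106.473 / 176.939 = 0.6018 → 0.602.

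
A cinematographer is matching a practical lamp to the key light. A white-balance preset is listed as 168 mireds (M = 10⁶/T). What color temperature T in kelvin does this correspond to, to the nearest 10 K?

T = 10⁶ / 168 = 5952.38 K → 5950 K.

5950 K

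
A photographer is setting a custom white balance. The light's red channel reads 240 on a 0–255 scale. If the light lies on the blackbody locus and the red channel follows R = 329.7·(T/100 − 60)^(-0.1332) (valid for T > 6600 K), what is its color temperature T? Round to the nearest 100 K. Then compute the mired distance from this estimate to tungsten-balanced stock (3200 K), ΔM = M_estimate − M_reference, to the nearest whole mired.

-172 mireds

(t − 60)^(-0.1332) = 240/329.7 = 0.72793.
t − 60 = 0.72793^(1/-0.1332) = 0.72793^(-7.508) = 10.848, so t = 70.848.
T = 100·t = 7085 K → 7100 K to the nearest 100 K.
M_estimate = 10⁶/7100 = 140.85; M_reference = 10⁶/3200 = 312.50.
ΔM = 140.85 − 312.50 = -171.65 → -172 mireds.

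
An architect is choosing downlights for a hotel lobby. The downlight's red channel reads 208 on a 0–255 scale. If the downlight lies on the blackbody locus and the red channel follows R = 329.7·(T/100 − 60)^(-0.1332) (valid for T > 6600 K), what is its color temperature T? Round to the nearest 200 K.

(t − 60)^(-0.1332) = 208/329.7 = 0.63088.
t − 60 = 0.63088^(1/-0.1332) = 0.63088^(-7.508) = 31.763, so t = 91.763.
T = 100·t = 9176 K → 9200 K to the nearest 200 K.

9200 K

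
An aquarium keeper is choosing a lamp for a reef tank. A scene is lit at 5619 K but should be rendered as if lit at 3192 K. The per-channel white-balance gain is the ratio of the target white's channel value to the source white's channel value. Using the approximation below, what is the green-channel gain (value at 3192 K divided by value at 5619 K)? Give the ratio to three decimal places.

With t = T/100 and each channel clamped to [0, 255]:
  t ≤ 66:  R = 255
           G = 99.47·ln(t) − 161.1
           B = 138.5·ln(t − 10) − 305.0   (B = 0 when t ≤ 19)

At 5619 K (t = 56.19):
  G = 99.47·ln 56.19 − 161.1 = 99.47·4.0287 − 161.1 = 239.639.
At 3192 K (t = 31.92):
  G = 99.47·ln 31.92 − 161.1 = 99.47·3.4632 − 161.1 = 183.388.
Gain = 183.388 / 239.639 = 0.7653 → 0.765.

0.765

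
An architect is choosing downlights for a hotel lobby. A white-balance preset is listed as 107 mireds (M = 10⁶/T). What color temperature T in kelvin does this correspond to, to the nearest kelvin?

9346 K

T = 10⁶ / 107 = 9345.79 K → 9346 K.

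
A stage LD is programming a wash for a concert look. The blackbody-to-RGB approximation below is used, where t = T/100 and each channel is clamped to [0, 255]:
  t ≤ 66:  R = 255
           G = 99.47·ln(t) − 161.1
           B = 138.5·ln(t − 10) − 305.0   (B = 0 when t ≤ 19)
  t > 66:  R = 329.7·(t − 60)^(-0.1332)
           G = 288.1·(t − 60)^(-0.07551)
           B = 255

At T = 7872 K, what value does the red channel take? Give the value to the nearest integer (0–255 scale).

223

t = 7872/100 = 78.72; the t > 66 branch applies.
R = 329.7·(78.72 − 60)^(-0.1332) = 329.7·18.72^(-0.1332) = 329.7·0.67691 = 223.176.
Rounded: 223.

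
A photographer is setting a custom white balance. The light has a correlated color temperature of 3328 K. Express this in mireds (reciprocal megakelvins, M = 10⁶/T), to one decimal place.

M = 10⁶ / 3328 = 300.481 → 300.5 mireds.

300.5 mireds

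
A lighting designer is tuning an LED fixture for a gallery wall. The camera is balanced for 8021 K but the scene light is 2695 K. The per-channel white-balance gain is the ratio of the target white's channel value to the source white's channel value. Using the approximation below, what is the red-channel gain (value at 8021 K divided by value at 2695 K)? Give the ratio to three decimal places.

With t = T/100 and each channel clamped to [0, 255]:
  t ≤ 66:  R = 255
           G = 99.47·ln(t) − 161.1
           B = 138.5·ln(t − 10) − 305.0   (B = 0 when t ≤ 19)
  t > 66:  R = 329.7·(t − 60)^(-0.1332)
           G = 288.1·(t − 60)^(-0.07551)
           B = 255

0.866

At 2695 K (t = 26.95):
  R = 255 by definition for t ≤ 66.
At 8021 K (t = 80.21):
  R = 329.7·(80.21 − 60)^(-0.1332) = 329.7·20.21^(-0.1332) = 329.7·0.67004 = 220.911.
Gain = 220.911 / 255.000 = 0.8663 → 0.866.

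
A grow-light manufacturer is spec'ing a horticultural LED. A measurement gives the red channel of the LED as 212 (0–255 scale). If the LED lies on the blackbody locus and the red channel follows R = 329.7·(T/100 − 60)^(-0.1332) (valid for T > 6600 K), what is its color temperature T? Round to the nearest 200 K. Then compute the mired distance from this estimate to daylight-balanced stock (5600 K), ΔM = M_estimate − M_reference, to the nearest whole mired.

-65 mireds

(t − 60)^(-0.1332) = 212/329.7 = 0.64301.
t − 60 = 0.64301^(1/-0.1332) = 0.64301^(-7.508) = 27.530, so t = 87.530.
T = 100·t = 8753 K → 8800 K to the nearest 200 K.
M_estimate = 10⁶/8800 = 113.64; M_reference = 10⁶/5600 = 178.57.
ΔM = 113.64 − 178.57 = -64.94 → -65 mireds.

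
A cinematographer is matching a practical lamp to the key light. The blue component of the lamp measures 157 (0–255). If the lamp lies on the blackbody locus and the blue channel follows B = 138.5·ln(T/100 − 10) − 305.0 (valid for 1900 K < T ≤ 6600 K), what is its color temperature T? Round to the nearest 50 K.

3800 K

ln(t − 10) = (157 + 305.0) / 138.5 = 3.3357.
t − 10 = e^3.3357 = 28.099, so t = 38.099.
T = 100·t = 3810 K → 3800 K to the nearest 50 K.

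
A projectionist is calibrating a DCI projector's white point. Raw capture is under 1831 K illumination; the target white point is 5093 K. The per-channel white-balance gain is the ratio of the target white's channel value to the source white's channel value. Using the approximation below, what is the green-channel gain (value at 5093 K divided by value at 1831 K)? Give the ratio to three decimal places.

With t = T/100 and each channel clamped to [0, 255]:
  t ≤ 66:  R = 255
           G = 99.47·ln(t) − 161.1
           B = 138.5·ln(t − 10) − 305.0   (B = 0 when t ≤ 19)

1.794

At 1831 K (t = 18.31):
  G = 99.47·ln 18.31 − 161.1 = 99.47·2.9074 − 161.1 = 128.104.
At 5093 K (t = 50.93):
  G = 99.47·ln 50.93 − 161.1 = 99.47·3.9305 − 161.1 = 229.862.
Gain = 229.862 / 128.104 = 1.7943 → 1.794.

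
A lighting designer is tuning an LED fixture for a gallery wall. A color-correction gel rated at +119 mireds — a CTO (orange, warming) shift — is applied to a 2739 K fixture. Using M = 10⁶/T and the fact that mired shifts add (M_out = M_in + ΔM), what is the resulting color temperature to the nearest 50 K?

2050 K

M_in = 10⁶/2739 = 365.10 mireds.
M_out = 365.10 + (+119) = 484.10 mireds.
T_out = 10⁶/484.10 = 2065.7 K → 2050 K.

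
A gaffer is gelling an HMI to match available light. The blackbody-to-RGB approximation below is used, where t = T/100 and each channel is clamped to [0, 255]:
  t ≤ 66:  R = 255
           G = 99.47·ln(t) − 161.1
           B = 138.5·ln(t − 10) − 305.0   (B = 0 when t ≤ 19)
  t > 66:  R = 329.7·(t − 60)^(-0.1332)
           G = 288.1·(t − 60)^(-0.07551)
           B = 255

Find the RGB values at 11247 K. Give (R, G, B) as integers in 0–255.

(195, 214, 255)

t = 11247/100 = 112.47; the t > 66 branch applies.
R = 329.7·(112.47 − 60)^(-0.1332) = 329.7·52.47^(-0.1332) = 329.7·0.59008 = 194.548.
G = 288.1·(112.47 − 60)^(-0.07551) = 288.1·52.47^(-0.07551) = 288.1·0.74153 = 213.635.
B = 255 by definition for t > 66.
Rounded: (195, 214, 255).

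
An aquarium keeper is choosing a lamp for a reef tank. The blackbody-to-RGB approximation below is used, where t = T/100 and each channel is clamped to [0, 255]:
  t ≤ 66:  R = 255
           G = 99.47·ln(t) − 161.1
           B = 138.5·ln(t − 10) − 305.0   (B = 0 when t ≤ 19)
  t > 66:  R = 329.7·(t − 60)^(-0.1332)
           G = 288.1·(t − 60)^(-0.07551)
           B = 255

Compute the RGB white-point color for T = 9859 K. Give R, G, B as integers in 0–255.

t = 9859/100 = 98.59; the t > 66 branch applies.
R = 329.7·(98.59 − 60)^(-0.1332) = 329.7·38.59^(-0.1332) = 329.7·0.61473 = 202.675.
G = 288.1·(98.59 − 60)^(-0.07551) = 288.1·38.59^(-0.07551) = 288.1·0.75894 = 218.650.
B = 255 by definition for t > 66.
Rounded: (203, 219, 255).

R=203, G=219, B=255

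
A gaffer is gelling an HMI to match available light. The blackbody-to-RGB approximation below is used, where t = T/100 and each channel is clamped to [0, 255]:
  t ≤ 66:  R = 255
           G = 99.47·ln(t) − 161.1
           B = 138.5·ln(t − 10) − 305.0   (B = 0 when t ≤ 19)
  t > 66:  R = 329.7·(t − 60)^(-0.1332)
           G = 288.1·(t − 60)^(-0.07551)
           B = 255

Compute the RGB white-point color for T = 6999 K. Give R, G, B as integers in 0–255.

R=243, G=242, B=255

t = 6999/100 = 69.99; the t > 66 branch applies.
R = 329.7·(69.99 − 60)^(-0.1332) = 329.7·9.99^(-0.1332) = 329.7·0.73597 = 242.648.
G = 288.1·(69.99 − 60)^(-0.07551) = 288.1·9.99^(-0.07551) = 288.1·0.84047 = 242.140.
B = 255 by definition for t > 66.
Rounded: (243, 242, 255).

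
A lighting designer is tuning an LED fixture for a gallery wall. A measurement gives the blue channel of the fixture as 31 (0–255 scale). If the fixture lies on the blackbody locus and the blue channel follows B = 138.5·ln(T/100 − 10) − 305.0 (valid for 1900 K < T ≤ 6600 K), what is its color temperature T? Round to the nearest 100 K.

ln(t − 10) = (31 + 305.0) / 138.5 = 2.4260.
t − 10 = e^2.4260 = 11.313, so t = 21.313.
T = 100·t = 2131 K → 2100 K to the nearest 100 K.

2100 K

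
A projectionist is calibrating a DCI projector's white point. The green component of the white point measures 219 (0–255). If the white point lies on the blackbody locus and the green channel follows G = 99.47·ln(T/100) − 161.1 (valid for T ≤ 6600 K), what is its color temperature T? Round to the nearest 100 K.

4600 K

ln t = (219 + 161.1) / 99.47 = 3.8213.
t = e^3.8213 = 45.661.
T = 100·t = 4566 K → 4600 K to the nearest 100 K.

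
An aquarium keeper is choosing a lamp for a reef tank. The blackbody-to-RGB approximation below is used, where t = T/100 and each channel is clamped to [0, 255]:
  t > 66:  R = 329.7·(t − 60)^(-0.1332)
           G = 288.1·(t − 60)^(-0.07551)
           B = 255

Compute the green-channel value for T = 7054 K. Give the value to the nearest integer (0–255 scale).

241

t = 7054/100 = 70.54; the t > 66 branch applies.
G = 288.1·(70.54 − 60)^(-0.07551) = 288.1·10.54^(-0.07551) = 288.1·0.83708 = 241.162.
Rounded: 241.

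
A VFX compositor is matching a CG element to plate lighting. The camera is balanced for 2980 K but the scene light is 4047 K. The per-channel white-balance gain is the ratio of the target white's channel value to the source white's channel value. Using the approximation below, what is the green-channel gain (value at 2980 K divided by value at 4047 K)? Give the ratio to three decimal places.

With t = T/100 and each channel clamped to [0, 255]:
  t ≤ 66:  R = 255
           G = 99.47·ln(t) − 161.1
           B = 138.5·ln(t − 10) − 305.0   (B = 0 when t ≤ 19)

At 4047 K (t = 40.47):
  G = 99.47·ln 40.47 − 161.1 = 99.47·3.7006 − 161.1 = 206.995.
At 2980 K (t = 29.8):
  G = 99.47·ln 29.8 − 161.1 = 99.47·3.3945 − 161.1 = 176.552.
Gain = 176.552 / 206.995 = 0.8529 → 0.853.

0.853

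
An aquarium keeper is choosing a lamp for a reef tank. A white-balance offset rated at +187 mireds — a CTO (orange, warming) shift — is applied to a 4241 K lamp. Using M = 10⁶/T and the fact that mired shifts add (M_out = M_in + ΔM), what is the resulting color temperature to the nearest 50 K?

2350 K

M_in = 10⁶/4241 = 235.79 mireds.
M_out = 235.79 + (+187) = 422.79 mireds.
T_out = 10⁶/422.79 = 2365.2 K → 2350 K.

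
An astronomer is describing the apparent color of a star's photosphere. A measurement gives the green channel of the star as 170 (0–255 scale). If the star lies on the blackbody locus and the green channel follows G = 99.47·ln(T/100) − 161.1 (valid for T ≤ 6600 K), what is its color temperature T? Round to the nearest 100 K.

2800 K

ln t = (170 + 161.1) / 99.47 = 3.3286.
t = e^3.3286 = 27.900.
T = 100·t = 2790 K → 2800 K to the nearest 100 K.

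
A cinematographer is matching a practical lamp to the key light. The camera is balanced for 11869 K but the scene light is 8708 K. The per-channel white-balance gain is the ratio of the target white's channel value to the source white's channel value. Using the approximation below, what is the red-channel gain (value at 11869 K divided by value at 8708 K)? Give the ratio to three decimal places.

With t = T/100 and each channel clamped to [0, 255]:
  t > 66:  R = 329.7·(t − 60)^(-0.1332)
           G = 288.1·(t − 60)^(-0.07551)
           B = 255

At 8708 K (t = 87.08):
  R = 329.7·(87.08 − 60)^(-0.1332) = 329.7·27.08^(-0.1332) = 329.7·0.64442 = 212.466.
At 11869 K (t = 118.69):
  R = 329.7·(118.69 − 60)^(-0.1332) = 329.7·58.69^(-0.1332) = 329.7·0.58134 = 191.666.
Gain = 191.666 / 212.466 = 0.9021 → 0.902.

0.902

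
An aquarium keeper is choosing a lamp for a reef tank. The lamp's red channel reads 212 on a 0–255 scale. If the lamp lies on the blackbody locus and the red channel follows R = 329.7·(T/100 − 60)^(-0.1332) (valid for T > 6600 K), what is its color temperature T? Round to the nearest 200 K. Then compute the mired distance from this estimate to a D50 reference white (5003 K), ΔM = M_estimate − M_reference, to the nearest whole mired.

-86 mireds

(t − 60)^(-0.1332) = 212/329.7 = 0.64301.
t − 60 = 0.64301^(1/-0.1332) = 0.64301^(-7.508) = 27.530, so t = 87.530.
T = 100·t = 8753 K → 8800 K to the nearest 200 K.
M_estimate = 10⁶/8800 = 113.64; M_reference = 10⁶/5003 = 199.88.
ΔM = 113.64 − 199.88 = -86.24 → -86 mireds.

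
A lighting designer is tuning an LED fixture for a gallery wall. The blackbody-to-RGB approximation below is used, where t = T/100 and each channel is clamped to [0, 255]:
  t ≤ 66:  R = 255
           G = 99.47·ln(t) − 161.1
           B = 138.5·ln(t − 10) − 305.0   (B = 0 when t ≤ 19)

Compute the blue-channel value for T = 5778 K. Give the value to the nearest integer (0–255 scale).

t = 5778/100 = 57.78; the t ≤ 66 branch applies.
B = 138.5·ln(57.78 − 10) − 305.0 = 138.5·ln 47.78 − 305.0 = 138.5·3.8666 − 305.0 = 230.525.
Rounded: 231.

231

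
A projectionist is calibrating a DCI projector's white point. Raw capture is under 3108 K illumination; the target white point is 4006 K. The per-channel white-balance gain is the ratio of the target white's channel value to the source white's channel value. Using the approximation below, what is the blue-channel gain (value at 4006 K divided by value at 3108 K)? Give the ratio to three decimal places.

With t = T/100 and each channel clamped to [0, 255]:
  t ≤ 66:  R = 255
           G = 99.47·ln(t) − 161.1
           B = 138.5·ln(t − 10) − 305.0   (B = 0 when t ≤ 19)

At 3108 K (t = 31.08):
  B = 138.5·ln(31.08 − 10) − 305.0 = 138.5·ln 21.08 − 305.0 = 138.5·3.0483 − 305.0 = 117.193.
At 4006 K (t = 40.06):
  B = 138.5·ln(40.06 − 10) − 305.0 = 138.5·ln 30.06 − 305.0 = 138.5·3.4032 − 305.0 = 166.343.
Gain = 166.343 / 117.193 = 1.4194 → 1.419.

1.419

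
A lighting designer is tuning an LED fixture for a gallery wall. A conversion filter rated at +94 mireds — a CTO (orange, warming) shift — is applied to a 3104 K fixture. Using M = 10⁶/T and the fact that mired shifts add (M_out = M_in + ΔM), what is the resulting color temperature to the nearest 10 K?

2400 K

M_in = 10⁶/3104 = 322.16 mireds.
M_out = 322.16 + (+94) = 416.16 mireds.
T_out = 10⁶/416.16 = 2402.9 K → 2400 K.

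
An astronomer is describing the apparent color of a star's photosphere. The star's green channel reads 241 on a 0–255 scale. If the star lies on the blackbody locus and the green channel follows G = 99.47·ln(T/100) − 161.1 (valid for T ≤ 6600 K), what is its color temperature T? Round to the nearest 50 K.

5700 K

ln t = (241 + 161.1) / 99.47 = 4.0424.
t = e^4.0424 = 56.964.
T = 100·t = 5696 K → 5700 K to the nearest 50 K.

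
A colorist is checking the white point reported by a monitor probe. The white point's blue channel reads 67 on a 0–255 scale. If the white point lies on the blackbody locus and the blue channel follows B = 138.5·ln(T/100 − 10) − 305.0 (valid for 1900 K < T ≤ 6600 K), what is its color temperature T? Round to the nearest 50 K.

ln(t − 10) = (67 + 305.0) / 138.5 = 2.6859.
t − 10 = e^2.6859 = 14.672, so t = 24.672.
T = 100·t = 2467 K → 2450 K to the nearest 50 K.

2450 K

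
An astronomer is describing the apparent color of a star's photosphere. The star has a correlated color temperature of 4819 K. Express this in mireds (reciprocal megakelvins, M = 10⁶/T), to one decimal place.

M = 10⁶ / 4819 = 207.512 → 207.5 mireds.

207.5 mireds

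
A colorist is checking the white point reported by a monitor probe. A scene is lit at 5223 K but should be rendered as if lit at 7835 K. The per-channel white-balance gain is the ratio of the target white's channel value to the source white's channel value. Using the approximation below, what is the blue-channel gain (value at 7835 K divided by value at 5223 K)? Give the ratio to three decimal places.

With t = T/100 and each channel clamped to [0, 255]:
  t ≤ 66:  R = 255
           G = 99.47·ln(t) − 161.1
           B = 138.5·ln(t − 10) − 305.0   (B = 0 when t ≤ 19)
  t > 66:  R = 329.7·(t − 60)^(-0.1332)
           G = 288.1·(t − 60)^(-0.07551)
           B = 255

1.195

At 5223 K (t = 52.23):
  B = 138.5·ln(52.23 − 10) − 305.0 = 138.5·ln 42.23 − 305.0 = 138.5·3.7431 − 305.0 = 213.424.
At 7835 K (t = 78.35):
  B = 255 by definition for t > 66.
Gain = 255.000 / 213.424 = 1.1948 → 1.195.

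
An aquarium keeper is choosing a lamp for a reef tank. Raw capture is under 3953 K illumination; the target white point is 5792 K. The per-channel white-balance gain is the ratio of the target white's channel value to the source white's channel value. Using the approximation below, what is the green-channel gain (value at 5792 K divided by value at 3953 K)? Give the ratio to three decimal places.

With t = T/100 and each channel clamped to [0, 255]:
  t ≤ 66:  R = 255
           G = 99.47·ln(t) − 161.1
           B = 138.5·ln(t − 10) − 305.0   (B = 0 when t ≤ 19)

1.186

At 3953 K (t = 39.53):
  G = 99.47·ln 39.53 − 161.1 = 99.47·3.6771 − 161.1 = 204.657.
At 5792 K (t = 57.92):
  G = 99.47·ln 57.92 − 161.1 = 99.47·4.0591 − 161.1 = 242.655.
Gain = 242.655 / 204.657 = 1.1857 → 1.186.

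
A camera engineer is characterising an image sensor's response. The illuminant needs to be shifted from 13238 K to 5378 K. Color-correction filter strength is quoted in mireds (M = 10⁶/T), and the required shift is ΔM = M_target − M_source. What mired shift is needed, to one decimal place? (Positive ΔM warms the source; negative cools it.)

+110.4 mireds

M_source = 10⁶/13238 = 75.540; M_target = 10⁶/5378 = 185.943.
ΔM = 185.943 − 75.540 = 110.403 → +110.4 mireds, a warming shift.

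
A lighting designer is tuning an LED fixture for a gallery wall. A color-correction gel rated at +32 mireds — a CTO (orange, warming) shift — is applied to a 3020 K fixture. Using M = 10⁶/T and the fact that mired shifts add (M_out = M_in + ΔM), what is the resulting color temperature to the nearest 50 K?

2750 K

M_in = 10⁶/3020 = 331.13 mireds.
M_out = 331.13 + (+32) = 363.13 mireds.
T_out = 10⁶/363.13 = 2753.9 K → 2750 K.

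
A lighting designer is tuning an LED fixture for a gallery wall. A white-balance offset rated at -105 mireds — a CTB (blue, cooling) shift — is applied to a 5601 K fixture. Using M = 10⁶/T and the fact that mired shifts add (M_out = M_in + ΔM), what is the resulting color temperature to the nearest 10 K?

M_in = 10⁶/5601 = 178.54 mireds.
M_out = 178.54 + (-105) = 73.54 mireds.
T_out = 10⁶/73.54 = 13598.1 K → 13600 K.

13600 K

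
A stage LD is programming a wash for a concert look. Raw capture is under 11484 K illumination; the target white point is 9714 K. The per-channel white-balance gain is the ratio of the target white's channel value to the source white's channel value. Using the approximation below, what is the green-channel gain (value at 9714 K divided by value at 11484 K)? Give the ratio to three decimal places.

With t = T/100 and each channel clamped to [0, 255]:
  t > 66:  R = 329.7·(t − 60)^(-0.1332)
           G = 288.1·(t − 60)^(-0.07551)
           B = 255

1.030

At 11484 K (t = 114.84):
  G = 288.1·(114.84 − 60)^(-0.07551) = 288.1·54.84^(-0.07551) = 288.1·0.73906 = 212.924.
At 9714 K (t = 97.14):
  G = 288.1·(97.14 − 60)^(-0.07551) = 288.1·37.14^(-0.07551) = 288.1·0.76113 = 219.283.
Gain = 219.283 / 212.924 = 1.0299 → 1.030.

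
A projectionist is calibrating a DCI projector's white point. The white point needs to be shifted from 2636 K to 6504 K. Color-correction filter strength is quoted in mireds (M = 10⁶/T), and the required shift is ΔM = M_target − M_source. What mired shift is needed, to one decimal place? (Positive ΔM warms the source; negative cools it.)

-225.6 mireds

M_source = 10⁶/2636 = 379.363; M_target = 10⁶/6504 = 153.752.
ΔM = 153.752 − 379.363 = -225.611 → -225.6 mireds, a cooling shift.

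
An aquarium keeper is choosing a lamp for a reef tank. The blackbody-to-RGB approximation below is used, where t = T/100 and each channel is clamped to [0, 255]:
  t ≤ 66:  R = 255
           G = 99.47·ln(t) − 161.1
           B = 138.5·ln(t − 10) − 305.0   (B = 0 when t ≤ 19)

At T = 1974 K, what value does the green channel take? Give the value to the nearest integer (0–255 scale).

t = 1974/100 = 19.74; the t ≤ 66 branch applies.
G = 99.47·ln 19.74 − 161.1 = 99.47·2.9826 − 161.1 = 135.584.
Rounded: 136.

136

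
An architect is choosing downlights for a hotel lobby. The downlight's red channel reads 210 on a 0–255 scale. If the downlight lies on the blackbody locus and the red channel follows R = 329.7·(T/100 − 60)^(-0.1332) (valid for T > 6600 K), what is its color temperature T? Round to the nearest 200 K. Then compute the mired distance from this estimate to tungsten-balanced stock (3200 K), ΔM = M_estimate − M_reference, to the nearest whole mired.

-201 mireds

(t − 60)^(-0.1332) = 210/329.7 = 0.63694.
t − 60 = 0.63694^(1/-0.1332) = 0.63694^(-7.508) = 29.561, so t = 89.561.
T = 100·t = 8956 K → 9000 K to the nearest 200 K.
M_estimate = 10⁶/9000 = 111.11; M_reference = 10⁶/3200 = 312.50.
ΔM = 111.11 − 312.50 = -201.39 → -201 mireds.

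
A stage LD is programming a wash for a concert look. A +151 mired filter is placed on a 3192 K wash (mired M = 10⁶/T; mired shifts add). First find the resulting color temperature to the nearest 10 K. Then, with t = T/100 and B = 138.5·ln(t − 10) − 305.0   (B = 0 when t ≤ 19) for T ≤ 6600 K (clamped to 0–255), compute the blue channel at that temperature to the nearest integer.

M_in = 10⁶/3192 = 313.28; M_out = 313.28 + (+151) = 464.28.
T_out = 10⁶/464.28 = 2153.9 K → 2150 K; t = 21.5.
B = 138.5·ln(21.5 − 10) − 305.0 = 138.5·ln 11.5 − 305.0 = 138.5·2.4423 − 305.0 = 33.265.
Rounded: 33.

33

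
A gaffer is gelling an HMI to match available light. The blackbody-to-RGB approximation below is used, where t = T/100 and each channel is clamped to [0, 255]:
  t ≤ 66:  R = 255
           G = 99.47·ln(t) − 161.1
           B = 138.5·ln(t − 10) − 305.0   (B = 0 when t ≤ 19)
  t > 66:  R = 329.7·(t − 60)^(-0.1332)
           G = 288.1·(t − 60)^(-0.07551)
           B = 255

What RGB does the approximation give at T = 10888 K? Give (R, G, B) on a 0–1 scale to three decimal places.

(0.770, 0.842, 1.000)

t = 10888/100 = 108.88; the t > 66 branch applies.
R = 329.7·(108.88 − 60)^(-0.1332) = 329.7·48.88^(-0.1332) = 329.7·0.59567 = 196.393.
G = 288.1·(108.88 − 60)^(-0.07551) = 288.1·48.88^(-0.07551) = 288.1·0.74551 = 214.782.
B = 255 by definition for t > 66.
Dividing each by 255: (0.7702, 0.8423, 1.0000) → (0.770, 0.842, 1.000).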